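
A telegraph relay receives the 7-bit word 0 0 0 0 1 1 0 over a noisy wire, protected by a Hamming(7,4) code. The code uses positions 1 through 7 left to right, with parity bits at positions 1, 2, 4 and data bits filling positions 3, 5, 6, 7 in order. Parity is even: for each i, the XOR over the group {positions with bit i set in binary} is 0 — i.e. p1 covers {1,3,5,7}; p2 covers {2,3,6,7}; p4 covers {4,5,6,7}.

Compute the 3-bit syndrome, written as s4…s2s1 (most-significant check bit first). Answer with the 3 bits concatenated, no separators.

s1 (pos 1,3,5,7): 0⊕0⊕1⊕0 = 1
s2 (pos 2,3,6,7): 0⊕0⊕1⊕0 = 1
s4 (pos 4,5,6,7): 0⊕1⊕1⊕0 = 0
Syndrome s4…s1 = 011 → error at position 3.

011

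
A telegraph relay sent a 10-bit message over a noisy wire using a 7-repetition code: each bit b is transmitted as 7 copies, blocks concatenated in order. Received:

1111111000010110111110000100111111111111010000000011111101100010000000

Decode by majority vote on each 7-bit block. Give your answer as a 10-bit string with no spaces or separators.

Block 1 (1111111): 7 ones → 1
Block 2 (0000101): 2 ones → 0
Block 3 (1011111): 6 ones → 1
Block 4 (0000100): 1 one → 0
Block 5 (1111111): 7 ones → 1
Block 6 (1111101): 6 ones → 1
Block 7 (0000000): 0 ones → 0
Block 8 (0111111): 6 ones → 1
Block 9 (0110001): 3 ones → 0
Block 10 (0000000): 0 ones → 0

1010110100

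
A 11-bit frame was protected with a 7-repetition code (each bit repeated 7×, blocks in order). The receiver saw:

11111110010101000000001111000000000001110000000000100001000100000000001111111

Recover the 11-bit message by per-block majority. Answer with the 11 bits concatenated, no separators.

Block 1 (1111111): 7 ones → 1
Block 2 (0010101): 3 ones → 0
Block 3 (0000000): 0 ones → 0
Block 4 (0111100): 4 ones → 1
Block 5 (0000000): 0 ones → 0
Block 6 (0011100): 3 ones → 0
Block 7 (0000000): 0 ones → 0
Block 8 (0100001): 2 ones → 0
Block 9 (0001000): 1 one → 0
Block 10 (0000000): 0 ones → 0
Block 11 (1111111): 7 ones → 1

10010000001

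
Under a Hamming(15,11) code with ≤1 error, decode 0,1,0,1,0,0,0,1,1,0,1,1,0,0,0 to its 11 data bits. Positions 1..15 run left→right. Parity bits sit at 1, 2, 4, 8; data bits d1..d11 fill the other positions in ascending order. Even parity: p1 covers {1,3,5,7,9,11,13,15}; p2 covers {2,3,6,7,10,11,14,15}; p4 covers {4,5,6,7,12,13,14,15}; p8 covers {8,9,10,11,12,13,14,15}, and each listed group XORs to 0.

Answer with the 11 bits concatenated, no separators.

s1 (pos 1,3,5,7,9,11,13,15): 0⊕0⊕0⊕0⊕1⊕1⊕0⊕0 = 0
s2 (pos 2,3,6,7,10,11,14,15): 1⊕0⊕0⊕0⊕0⊕1⊕0⊕0 = 0
s4 (pos 4,5,6,7,12,13,14,15): 1⊕0⊕0⊕0⊕1⊕0⊕0⊕0 = 0
s8 (pos 8,9,10,11,12,13,14,15): 1⊕1⊕0⊕1⊕1⊕0⊕0⊕0 = 0
Syndrome s8…s1 = 0000 → no error.
Read data bits from positions 3,5,6,7,9,10,11,12,13,14,15: 00001011000

00001011000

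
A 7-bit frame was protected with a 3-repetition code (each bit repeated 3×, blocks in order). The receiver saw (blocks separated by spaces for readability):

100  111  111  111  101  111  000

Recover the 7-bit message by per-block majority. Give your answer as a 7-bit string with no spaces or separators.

Block 1 (100): 1 one → 0
Block 2 (111): 3 ones → 1
Block 3 (111): 3 ones → 1
Block 4 (111): 3 ones → 1
Block 5 (101): 2 ones → 1
Block 6 (111): 3 ones → 1
Block 7 (000): 0 ones → 0

0111110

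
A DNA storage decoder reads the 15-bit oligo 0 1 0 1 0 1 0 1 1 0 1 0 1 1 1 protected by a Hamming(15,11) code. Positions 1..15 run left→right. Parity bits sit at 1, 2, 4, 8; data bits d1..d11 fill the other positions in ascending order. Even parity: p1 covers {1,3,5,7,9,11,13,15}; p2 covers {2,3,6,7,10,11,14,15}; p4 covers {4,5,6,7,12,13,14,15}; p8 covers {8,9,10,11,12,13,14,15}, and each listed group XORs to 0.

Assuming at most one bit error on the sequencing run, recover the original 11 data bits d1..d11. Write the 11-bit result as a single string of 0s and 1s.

s1 (pos 1,3,5,7,9,11,13,15): 0⊕0⊕0⊕0⊕1⊕1⊕1⊕1 = 0
s2 (pos 2,3,6,7,10,11,14,15): 1⊕0⊕1⊕0⊕0⊕1⊕1⊕1 = 1
s4 (pos 4,5,6,7,12,13,14,15): 1⊕0⊕1⊕0⊕0⊕1⊕1⊕1 = 1
s8 (pos 8,9,10,11,12,13,14,15): 1⊕1⊕0⊕1⊕0⊕1⊕1⊕1 = 0
Syndrome s8…s1 = 0110 → error at position 6.
Flip position 6: 010101011010111 → 010100011010111
Read data bits from positions 3,5,6,7,9,10,11,12,13,14,15: 00001010111

00001010111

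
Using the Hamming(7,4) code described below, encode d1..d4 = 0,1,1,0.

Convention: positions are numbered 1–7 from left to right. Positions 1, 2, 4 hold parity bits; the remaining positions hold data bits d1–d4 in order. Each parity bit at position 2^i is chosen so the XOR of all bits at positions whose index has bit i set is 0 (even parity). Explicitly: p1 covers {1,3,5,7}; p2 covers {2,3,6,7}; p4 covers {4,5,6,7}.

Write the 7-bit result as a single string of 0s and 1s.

1100110

Place data at non-parity positions: p1 p2 0 p4 1 1 0
p1 (pos 1,3,5,7): XOR of data positions = 0⊕1⊕0 = 1
p2 (pos 2,3,6,7): XOR of data positions = 0⊕1⊕0 = 1
p4 (pos 4,5,6,7): XOR of data positions = 1⊕1⊕0 = 0
Codeword: 1100110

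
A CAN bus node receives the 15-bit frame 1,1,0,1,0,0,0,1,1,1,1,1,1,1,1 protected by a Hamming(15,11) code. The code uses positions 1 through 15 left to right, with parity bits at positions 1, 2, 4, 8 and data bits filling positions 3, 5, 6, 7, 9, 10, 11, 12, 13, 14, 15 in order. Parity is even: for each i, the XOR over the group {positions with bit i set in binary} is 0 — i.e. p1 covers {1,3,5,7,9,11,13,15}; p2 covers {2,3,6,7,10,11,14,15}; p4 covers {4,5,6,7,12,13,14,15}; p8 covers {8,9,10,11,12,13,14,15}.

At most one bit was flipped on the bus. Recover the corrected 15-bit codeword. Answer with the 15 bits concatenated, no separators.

s1 (pos 1,3,5,7,9,11,13,15): 1⊕0⊕0⊕0⊕1⊕1⊕1⊕1 = 1
s2 (pos 2,3,6,7,10,11,14,15): 1⊕0⊕0⊕0⊕1⊕1⊕1⊕1 = 1
s4 (pos 4,5,6,7,12,13,14,15): 1⊕0⊕0⊕0⊕1⊕1⊕1⊕1 = 1
s8 (pos 8,9,10,11,12,13,14,15): 1⊕1⊕1⊕1⊕1⊕1⊕1⊕1 = 0
Syndrome s8…s1 = 0111 → error at position 7.
Flip position 7: 110100011111111 → 110100111111111

110100111111111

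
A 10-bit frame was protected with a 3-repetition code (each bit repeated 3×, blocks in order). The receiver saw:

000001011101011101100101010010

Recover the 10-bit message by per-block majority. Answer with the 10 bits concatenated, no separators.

0011110100

Block 1 (000): 0 ones → 0
Block 2 (001): 1 one → 0
Block 3 (011): 2 ones → 1
Block 4 (101): 2 ones → 1
Block 5 (011): 2 ones → 1
Block 6 (101): 2 ones → 1
Block 7 (100): 1 one → 0
Block 8 (101): 2 ones → 1
Block 9 (010): 1 one → 0
Block 10 (010): 1 one → 0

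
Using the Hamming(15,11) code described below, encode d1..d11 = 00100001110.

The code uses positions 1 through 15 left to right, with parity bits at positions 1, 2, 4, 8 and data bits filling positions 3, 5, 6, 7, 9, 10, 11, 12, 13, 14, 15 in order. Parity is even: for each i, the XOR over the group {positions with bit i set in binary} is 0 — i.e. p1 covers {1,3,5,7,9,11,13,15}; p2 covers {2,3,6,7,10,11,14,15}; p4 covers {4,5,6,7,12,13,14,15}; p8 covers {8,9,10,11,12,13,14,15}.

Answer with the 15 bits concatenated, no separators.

Place data at non-parity positions: p1 p2 0 p4 0 1 0 p8 0 0 0 1 1 1 0
p1 (pos 1,3,5,7,9,11,13,15): XOR of data positions = 0⊕0⊕0⊕0⊕0⊕1⊕0 = 1
p2 (pos 2,3,6,7,10,11,14,15): XOR of data positions = 0⊕1⊕0⊕0⊕0⊕1⊕0 = 0
p4 (pos 4,5,6,7,12,13,14,15): XOR of data positions = 0⊕1⊕0⊕1⊕1⊕1⊕0 = 0
p8 (pos 8,9,10,11,12,13,14,15): XOR of data positions = 0⊕0⊕0⊕1⊕1⊕1⊕0 = 1
Codeword: 100001010001110

100001010001110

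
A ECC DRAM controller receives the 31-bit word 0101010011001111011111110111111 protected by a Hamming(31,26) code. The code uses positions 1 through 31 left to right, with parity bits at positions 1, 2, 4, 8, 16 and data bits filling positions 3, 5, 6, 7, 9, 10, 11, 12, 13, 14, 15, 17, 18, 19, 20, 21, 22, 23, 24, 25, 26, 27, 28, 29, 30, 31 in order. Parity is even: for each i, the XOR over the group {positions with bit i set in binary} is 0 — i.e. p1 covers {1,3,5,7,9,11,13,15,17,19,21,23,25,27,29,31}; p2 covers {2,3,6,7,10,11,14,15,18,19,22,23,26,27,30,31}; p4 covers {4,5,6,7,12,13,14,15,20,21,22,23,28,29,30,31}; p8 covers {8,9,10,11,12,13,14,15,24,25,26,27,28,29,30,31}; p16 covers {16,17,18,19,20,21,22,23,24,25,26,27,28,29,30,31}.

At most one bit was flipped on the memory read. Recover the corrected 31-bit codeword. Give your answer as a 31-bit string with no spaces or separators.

s1 (pos 1,3,5,7,9,11,13,15,17,19,21,23,25,27,29,31): 0⊕0⊕0⊕0⊕1⊕0⊕1⊕1⊕0⊕1⊕1⊕1⊕0⊕1⊕1⊕1 = 1
s2 (pos 2,3,6,7,10,11,14,15,18,19,22,23,26,27,30,31): 1⊕0⊕1⊕0⊕1⊕0⊕1⊕1⊕1⊕1⊕1⊕1⊕1⊕1⊕1⊕1 = 1
s4 (pos 4,5,6,7,12,13,14,15,20,21,22,23,28,29,30,31): 1⊕0⊕1⊕0⊕0⊕1⊕1⊕1⊕1⊕1⊕1⊕1⊕1⊕1⊕1⊕1 = 1
s8 (pos 8,9,10,11,12,13,14,15,24,25,26,27,28,29,30,31): 0⊕1⊕1⊕0⊕0⊕1⊕1⊕1⊕1⊕0⊕1⊕1⊕1⊕1⊕1⊕1 = 0
s16 (pos 16,17,18,19,20,21,22,23,24,25,26,27,28,29,30,31): 1⊕0⊕1⊕1⊕1⊕1⊕1⊕1⊕1⊕0⊕1⊕1⊕1⊕1⊕1⊕1 = 0
Syndrome s16…s1 = 00111 → error at position 7.
Flip position 7: 0101010011001111011111110111111 → 0101011011001111011111110111111

0101011011001111011111110111111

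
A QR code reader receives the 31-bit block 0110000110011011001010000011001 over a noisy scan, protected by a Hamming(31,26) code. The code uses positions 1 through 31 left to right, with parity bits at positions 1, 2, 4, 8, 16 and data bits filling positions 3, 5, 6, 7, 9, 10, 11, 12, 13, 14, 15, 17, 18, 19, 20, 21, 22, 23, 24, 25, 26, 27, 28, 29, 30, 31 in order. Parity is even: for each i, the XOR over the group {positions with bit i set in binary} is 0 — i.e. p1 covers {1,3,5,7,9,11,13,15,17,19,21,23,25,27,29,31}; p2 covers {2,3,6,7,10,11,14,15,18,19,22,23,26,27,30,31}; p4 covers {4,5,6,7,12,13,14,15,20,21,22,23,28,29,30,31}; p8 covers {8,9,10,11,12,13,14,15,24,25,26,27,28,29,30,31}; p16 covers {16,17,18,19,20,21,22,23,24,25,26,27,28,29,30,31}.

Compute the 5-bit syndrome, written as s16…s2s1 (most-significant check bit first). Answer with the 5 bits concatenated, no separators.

s1 (pos 1,3,5,7,9,11,13,15,17,19,21,23,25,27,29,31): 0⊕1⊕0⊕0⊕1⊕0⊕1⊕1⊕0⊕1⊕1⊕0⊕0⊕1⊕0⊕1 = 0
s2 (pos 2,3,6,7,10,11,14,15,18,19,22,23,26,27,30,31): 1⊕1⊕0⊕0⊕0⊕0⊕0⊕1⊕0⊕1⊕0⊕0⊕0⊕1⊕0⊕1 = 0
s4 (pos 4,5,6,7,12,13,14,15,20,21,22,23,28,29,30,31): 0⊕0⊕0⊕0⊕1⊕1⊕0⊕1⊕0⊕1⊕0⊕0⊕1⊕0⊕0⊕1 = 0
s8 (pos 8,9,10,11,12,13,14,15,24,25,26,27,28,29,30,31): 1⊕1⊕0⊕0⊕1⊕1⊕0⊕1⊕0⊕0⊕0⊕1⊕1⊕0⊕0⊕1 = 0
s16 (pos 16,17,18,19,20,21,22,23,24,25,26,27,28,29,30,31): 1⊕0⊕0⊕1⊕0⊕1⊕0⊕0⊕0⊕0⊕0⊕1⊕1⊕0⊕0⊕1 = 0
Syndrome s16…s1 = 00000 → no error.

00000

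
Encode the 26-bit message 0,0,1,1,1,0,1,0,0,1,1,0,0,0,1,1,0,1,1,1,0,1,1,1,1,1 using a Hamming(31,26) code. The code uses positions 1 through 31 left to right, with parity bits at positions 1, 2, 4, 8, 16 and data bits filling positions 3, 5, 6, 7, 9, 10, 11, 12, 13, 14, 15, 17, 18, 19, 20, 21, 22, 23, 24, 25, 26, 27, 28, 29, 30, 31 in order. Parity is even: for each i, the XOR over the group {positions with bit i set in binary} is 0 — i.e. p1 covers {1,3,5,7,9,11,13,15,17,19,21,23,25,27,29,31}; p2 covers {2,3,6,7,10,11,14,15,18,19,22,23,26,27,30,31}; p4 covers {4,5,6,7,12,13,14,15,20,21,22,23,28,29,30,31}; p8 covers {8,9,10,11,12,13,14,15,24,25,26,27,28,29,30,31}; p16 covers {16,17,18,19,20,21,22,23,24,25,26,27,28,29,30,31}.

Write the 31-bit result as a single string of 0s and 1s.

Place data at non-parity positions: p1 p2 0 p4 0 1 1 p8 1 0 1 0 0 1 1 p16 0 0 0 1 1 0 1 1 1 0 1 1 1 1 1
p1 (pos 1,3,5,7,9,11,13,15,17,19,21,23,25,27,29,31): XOR of data positions = 0⊕0⊕1⊕1⊕1⊕0⊕1⊕0⊕0⊕1⊕1⊕1⊕1⊕1⊕1 = 0
p2 (pos 2,3,6,7,10,11,14,15,18,19,22,23,26,27,30,31): XOR of data positions = 0⊕1⊕1⊕0⊕1⊕1⊕1⊕0⊕0⊕0⊕1⊕0⊕1⊕1⊕1 = 1
p4 (pos 4,5,6,7,12,13,14,15,20,21,22,23,28,29,30,31): XOR of data positions = 0⊕1⊕1⊕0⊕0⊕1⊕1⊕1⊕1⊕0⊕1⊕1⊕1⊕1⊕1 = 1
p8 (pos 8,9,10,11,12,13,14,15,24,25,26,27,28,29,30,31): XOR of data positions = 1⊕0⊕1⊕0⊕0⊕1⊕1⊕1⊕1⊕0⊕1⊕1⊕1⊕1⊕1 = 1
p16 (pos 16,17,18,19,20,21,22,23,24,25,26,27,28,29,30,31): XOR of data positions = 0⊕0⊕0⊕1⊕1⊕0⊕1⊕1⊕1⊕0⊕1⊕1⊕1⊕1⊕1 = 0
Codeword: 0101011110100110000110111011111

0101011110100110000110111011111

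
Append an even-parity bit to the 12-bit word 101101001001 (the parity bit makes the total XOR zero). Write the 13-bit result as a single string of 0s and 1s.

XOR of the 12 data bits: 1⊕0⊕1⊕1⊕0⊕1⊕0⊕0⊕1⊕0⊕0⊕1 = 0
Parity bit = 0 (so all 13 bits XOR to 0).

1011010010010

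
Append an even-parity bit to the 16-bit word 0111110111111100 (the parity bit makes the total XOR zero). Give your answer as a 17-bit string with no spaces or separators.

01111101111111000

XOR of the 16 data bits: 0⊕1⊕1⊕1⊕1⊕1⊕0⊕1⊕1⊕1⊕1⊕1⊕1⊕1⊕0⊕0 = 0
Parity bit = 0 (so all 17 bits XOR to 0).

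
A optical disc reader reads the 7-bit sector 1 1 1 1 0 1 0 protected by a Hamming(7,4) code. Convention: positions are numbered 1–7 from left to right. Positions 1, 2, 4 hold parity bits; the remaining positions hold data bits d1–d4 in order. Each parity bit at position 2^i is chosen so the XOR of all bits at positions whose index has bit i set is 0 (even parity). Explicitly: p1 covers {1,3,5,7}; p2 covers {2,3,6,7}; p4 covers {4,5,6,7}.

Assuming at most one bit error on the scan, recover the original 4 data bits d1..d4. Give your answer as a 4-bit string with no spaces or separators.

1010

s1 (pos 1,3,5,7): 1⊕1⊕0⊕0 = 0
s2 (pos 2,3,6,7): 1⊕1⊕1⊕0 = 1
s4 (pos 4,5,6,7): 1⊕0⊕1⊕0 = 0
Syndrome s4…s1 = 010 → error at position 2.
Flip position 2: 1111010 → 1011010
Read data bits from positions 3,5,6,7: 1010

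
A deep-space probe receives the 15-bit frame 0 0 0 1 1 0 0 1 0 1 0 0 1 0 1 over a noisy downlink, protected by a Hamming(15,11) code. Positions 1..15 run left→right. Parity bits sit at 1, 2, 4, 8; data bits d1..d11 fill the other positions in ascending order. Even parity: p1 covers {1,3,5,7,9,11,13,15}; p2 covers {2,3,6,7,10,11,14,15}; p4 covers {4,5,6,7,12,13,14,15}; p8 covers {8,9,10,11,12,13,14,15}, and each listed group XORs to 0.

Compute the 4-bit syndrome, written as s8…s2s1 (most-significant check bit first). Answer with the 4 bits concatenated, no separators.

s1 (pos 1,3,5,7,9,11,13,15): 0⊕0⊕1⊕0⊕0⊕0⊕1⊕1 = 1
s2 (pos 2,3,6,7,10,11,14,15): 0⊕0⊕0⊕0⊕1⊕0⊕0⊕1 = 0
s4 (pos 4,5,6,7,12,13,14,15): 1⊕1⊕0⊕0⊕0⊕1⊕0⊕1 = 0
s8 (pos 8,9,10,11,12,13,14,15): 1⊕0⊕1⊕0⊕0⊕1⊕0⊕1 = 0
Syndrome s8…s1 = 0001 → error at position 1.

0001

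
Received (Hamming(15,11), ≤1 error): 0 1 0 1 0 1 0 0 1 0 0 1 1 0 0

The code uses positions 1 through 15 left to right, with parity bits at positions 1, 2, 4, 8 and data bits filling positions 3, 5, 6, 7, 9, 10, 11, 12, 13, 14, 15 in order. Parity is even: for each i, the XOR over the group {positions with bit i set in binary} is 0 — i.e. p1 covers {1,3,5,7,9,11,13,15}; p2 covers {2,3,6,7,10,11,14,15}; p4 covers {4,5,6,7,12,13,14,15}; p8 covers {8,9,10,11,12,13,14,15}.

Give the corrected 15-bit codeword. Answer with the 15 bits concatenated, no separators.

s1 (pos 1,3,5,7,9,11,13,15): 0⊕0⊕0⊕0⊕1⊕0⊕1⊕0 = 0
s2 (pos 2,3,6,7,10,11,14,15): 1⊕0⊕1⊕0⊕0⊕0⊕0⊕0 = 0
s4 (pos 4,5,6,7,12,13,14,15): 1⊕0⊕1⊕0⊕1⊕1⊕0⊕0 = 0
s8 (pos 8,9,10,11,12,13,14,15): 0⊕1⊕0⊕0⊕1⊕1⊕0⊕0 = 1
Syndrome s8…s1 = 1000 → error at position 8.
Flip position 8: 010101001001100 → 010101011001100

010101011001100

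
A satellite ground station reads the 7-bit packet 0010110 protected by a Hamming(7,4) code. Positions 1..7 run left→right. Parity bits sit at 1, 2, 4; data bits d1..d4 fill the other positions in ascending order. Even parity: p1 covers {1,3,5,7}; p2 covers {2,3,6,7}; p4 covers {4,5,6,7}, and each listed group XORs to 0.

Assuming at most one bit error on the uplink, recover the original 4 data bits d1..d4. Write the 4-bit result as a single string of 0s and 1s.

1110

s1 (pos 1,3,5,7): 0⊕1⊕1⊕0 = 0
s2 (pos 2,3,6,7): 0⊕1⊕1⊕0 = 0
s4 (pos 4,5,6,7): 0⊕1⊕1⊕0 = 0
Syndrome s4…s1 = 000 → no error.
Read data bits from positions 3,5,6,7: 1110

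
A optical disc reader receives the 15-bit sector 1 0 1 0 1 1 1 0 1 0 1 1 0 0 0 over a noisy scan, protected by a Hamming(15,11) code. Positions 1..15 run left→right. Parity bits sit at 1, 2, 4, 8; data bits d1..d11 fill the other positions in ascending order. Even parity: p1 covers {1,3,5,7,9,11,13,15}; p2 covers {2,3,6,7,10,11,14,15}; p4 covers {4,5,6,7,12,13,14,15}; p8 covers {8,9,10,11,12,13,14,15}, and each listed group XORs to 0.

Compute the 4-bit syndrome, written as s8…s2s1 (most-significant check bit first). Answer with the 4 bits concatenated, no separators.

1000

s1 (pos 1,3,5,7,9,11,13,15): 1⊕1⊕1⊕1⊕1⊕1⊕0⊕0 = 0
s2 (pos 2,3,6,7,10,11,14,15): 0⊕1⊕1⊕1⊕0⊕1⊕0⊕0 = 0
s4 (pos 4,5,6,7,12,13,14,15): 0⊕1⊕1⊕1⊕1⊕0⊕0⊕0 = 0
s8 (pos 8,9,10,11,12,13,14,15): 0⊕1⊕0⊕1⊕1⊕0⊕0⊕0 = 1
Syndrome s8…s1 = 1000 → error at position 8.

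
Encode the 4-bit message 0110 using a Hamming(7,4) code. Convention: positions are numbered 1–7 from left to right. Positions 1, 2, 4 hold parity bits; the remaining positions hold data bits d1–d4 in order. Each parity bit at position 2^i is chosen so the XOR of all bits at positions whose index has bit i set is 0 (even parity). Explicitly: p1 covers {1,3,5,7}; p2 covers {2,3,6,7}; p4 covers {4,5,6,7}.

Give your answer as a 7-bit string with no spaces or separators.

1100110

Place data at non-parity positions: p1 p2 0 p4 1 1 0
p1 (pos 1,3,5,7): XOR of data positions = 0⊕1⊕0 = 1
p2 (pos 2,3,6,7): XOR of data positions = 0⊕1⊕0 = 1
p4 (pos 4,5,6,7): XOR of data positions = 1⊕1⊕0 = 0
Codeword: 1100110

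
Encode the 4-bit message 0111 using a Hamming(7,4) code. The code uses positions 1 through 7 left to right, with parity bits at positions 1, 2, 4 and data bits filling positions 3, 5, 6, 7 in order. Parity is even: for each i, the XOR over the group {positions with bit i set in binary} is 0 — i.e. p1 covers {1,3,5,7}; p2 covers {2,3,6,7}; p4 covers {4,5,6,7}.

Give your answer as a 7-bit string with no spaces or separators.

Place data at non-parity positions: p1 p2 0 p4 1 1 1
p1 (pos 1,3,5,7): XOR of data positions = 0⊕1⊕1 = 0
p2 (pos 2,3,6,7): XOR of data positions = 0⊕1⊕1 = 0
p4 (pos 4,5,6,7): XOR of data positions = 1⊕1⊕1 = 1
Codeword: 0001111

0001111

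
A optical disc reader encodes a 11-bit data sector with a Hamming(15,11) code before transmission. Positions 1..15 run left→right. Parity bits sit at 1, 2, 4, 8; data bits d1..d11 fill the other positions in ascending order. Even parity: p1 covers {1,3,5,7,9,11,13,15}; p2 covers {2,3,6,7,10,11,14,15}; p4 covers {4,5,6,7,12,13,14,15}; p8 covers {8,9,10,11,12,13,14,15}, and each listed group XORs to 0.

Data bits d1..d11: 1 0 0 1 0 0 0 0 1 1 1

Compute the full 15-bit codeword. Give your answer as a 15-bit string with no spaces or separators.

Place data at non-parity positions: p1 p2 1 p4 0 0 1 p8 0 0 0 0 1 1 1
p1 (pos 1,3,5,7,9,11,13,15): XOR of data positions = 1⊕0⊕1⊕0⊕0⊕1⊕1 = 0
p2 (pos 2,3,6,7,10,11,14,15): XOR of data positions = 1⊕0⊕1⊕0⊕0⊕1⊕1 = 0
p4 (pos 4,5,6,7,12,13,14,15): XOR of data positions = 0⊕0⊕1⊕0⊕1⊕1⊕1 = 0
p8 (pos 8,9,10,11,12,13,14,15): XOR of data positions = 0⊕0⊕0⊕0⊕1⊕1⊕1 = 1
Codeword: 001000110000111

001000110000111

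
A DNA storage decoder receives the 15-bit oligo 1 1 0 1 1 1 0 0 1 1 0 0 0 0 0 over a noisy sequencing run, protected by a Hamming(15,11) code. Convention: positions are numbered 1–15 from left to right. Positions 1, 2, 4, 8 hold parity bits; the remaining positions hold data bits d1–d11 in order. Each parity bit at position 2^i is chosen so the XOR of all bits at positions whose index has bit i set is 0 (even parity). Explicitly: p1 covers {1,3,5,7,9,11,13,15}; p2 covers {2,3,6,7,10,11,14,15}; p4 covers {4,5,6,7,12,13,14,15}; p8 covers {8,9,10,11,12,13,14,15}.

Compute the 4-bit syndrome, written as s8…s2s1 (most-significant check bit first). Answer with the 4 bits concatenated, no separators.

0111

s1 (pos 1,3,5,7,9,11,13,15): 1⊕0⊕1⊕0⊕1⊕0⊕0⊕0 = 1
s2 (pos 2,3,6,7,10,11,14,15): 1⊕0⊕1⊕0⊕1⊕0⊕0⊕0 = 1
s4 (pos 4,5,6,7,12,13,14,15): 1⊕1⊕1⊕0⊕0⊕0⊕0⊕0 = 1
s8 (pos 8,9,10,11,12,13,14,15): 0⊕1⊕1⊕0⊕0⊕0⊕0⊕0 = 0
Syndrome s8…s1 = 0111 → error at position 7.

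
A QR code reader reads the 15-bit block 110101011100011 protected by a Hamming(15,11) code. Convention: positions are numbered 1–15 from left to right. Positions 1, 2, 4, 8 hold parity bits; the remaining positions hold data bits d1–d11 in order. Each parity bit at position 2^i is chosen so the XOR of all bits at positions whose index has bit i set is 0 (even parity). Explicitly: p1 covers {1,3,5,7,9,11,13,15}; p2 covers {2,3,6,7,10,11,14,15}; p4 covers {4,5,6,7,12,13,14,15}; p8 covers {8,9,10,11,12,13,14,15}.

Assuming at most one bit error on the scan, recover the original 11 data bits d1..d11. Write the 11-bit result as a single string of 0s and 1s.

s1 (pos 1,3,5,7,9,11,13,15): 1⊕0⊕0⊕0⊕1⊕0⊕0⊕1 = 1
s2 (pos 2,3,6,7,10,11,14,15): 1⊕0⊕1⊕0⊕1⊕0⊕1⊕1 = 1
s4 (pos 4,5,6,7,12,13,14,15): 1⊕0⊕1⊕0⊕0⊕0⊕1⊕1 = 0
s8 (pos 8,9,10,11,12,13,14,15): 1⊕1⊕1⊕0⊕0⊕0⊕1⊕1 = 1
Syndrome s8…s1 = 1011 → error at position 11.
Flip position 11: 110101011100011 → 110101011110011
Read data bits from positions 3,5,6,7,9,10,11,12,13,14,15: 00101110011

00101110011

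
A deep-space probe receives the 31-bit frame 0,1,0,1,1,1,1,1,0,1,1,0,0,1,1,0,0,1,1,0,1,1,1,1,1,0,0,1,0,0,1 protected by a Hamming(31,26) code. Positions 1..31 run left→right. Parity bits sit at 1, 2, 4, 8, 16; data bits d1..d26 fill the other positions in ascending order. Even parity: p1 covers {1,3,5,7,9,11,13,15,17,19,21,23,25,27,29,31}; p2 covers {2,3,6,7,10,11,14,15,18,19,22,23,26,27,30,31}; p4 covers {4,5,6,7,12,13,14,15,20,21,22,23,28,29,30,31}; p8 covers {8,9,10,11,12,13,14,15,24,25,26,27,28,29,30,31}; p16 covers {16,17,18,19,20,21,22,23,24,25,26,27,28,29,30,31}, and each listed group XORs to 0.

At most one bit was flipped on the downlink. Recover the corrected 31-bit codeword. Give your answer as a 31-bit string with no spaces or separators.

s1 (pos 1,3,5,7,9,11,13,15,17,19,21,23,25,27,29,31): 0⊕0⊕1⊕1⊕0⊕1⊕0⊕1⊕0⊕1⊕1⊕1⊕1⊕0⊕0⊕1 = 1
s2 (pos 2,3,6,7,10,11,14,15,18,19,22,23,26,27,30,31): 1⊕0⊕1⊕1⊕1⊕1⊕1⊕1⊕1⊕1⊕1⊕1⊕0⊕0⊕0⊕1 = 0
s4 (pos 4,5,6,7,12,13,14,15,20,21,22,23,28,29,30,31): 1⊕1⊕1⊕1⊕0⊕0⊕1⊕1⊕0⊕1⊕1⊕1⊕1⊕0⊕0⊕1 = 1
s8 (pos 8,9,10,11,12,13,14,15,24,25,26,27,28,29,30,31): 1⊕0⊕1⊕1⊕0⊕0⊕1⊕1⊕1⊕1⊕0⊕0⊕1⊕0⊕0⊕1 = 1
s16 (pos 16,17,18,19,20,21,22,23,24,25,26,27,28,29,30,31): 0⊕0⊕1⊕1⊕0⊕1⊕1⊕1⊕1⊕1⊕0⊕0⊕1⊕0⊕0⊕1 = 1
Syndrome s16…s1 = 11101 → error at position 29.
Flip position 29: 0101111101100110011011111001001 → 0101111101100110011011111001101

0101111101100110011011111001101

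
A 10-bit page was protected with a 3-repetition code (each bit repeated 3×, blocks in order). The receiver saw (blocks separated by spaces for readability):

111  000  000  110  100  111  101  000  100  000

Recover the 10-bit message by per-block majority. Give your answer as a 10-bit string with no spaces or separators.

1001011000

Block 1 (111): 3 ones → 1
Block 2 (000): 0 ones → 0
Block 3 (000): 0 ones → 0
Block 4 (110): 2 ones → 1
Block 5 (100): 1 one → 0
Block 6 (111): 3 ones → 1
Block 7 (101): 2 ones → 1
Block 8 (000): 0 ones → 0
Block 9 (100): 1 one → 0
Block 10 (000): 0 ones → 0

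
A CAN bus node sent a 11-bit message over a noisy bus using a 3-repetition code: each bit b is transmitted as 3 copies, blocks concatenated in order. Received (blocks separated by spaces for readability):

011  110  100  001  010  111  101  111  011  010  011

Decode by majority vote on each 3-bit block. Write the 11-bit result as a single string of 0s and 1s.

Block 1 (011): 2 ones → 1
Block 2 (110): 2 ones → 1
Block 3 (100): 1 one → 0
Block 4 (001): 1 one → 0
Block 5 (010): 1 one → 0
Block 6 (111): 3 ones → 1
Block 7 (101): 2 ones → 1
Block 8 (111): 3 ones → 1
Block 9 (011): 2 ones → 1
Block 10 (010): 1 one → 0
Block 11 (011): 2 ones → 1

11000111101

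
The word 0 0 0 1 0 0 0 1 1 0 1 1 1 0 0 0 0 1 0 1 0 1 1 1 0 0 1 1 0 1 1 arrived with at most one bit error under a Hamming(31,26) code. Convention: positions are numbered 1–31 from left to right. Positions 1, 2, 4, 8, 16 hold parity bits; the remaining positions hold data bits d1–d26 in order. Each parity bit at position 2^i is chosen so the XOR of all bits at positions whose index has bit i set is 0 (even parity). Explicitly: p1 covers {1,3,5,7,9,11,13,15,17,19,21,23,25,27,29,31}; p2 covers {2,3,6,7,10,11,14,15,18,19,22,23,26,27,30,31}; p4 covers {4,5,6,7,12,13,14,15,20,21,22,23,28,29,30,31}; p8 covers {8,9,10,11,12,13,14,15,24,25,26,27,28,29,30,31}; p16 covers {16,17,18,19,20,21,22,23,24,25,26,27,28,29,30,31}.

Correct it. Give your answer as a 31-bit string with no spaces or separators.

s1 (pos 1,3,5,7,9,11,13,15,17,19,21,23,25,27,29,31): 0⊕0⊕0⊕0⊕1⊕1⊕1⊕0⊕0⊕0⊕0⊕1⊕0⊕1⊕0⊕1 = 0
s2 (pos 2,3,6,7,10,11,14,15,18,19,22,23,26,27,30,31): 0⊕0⊕0⊕0⊕0⊕1⊕0⊕0⊕1⊕0⊕1⊕1⊕0⊕1⊕1⊕1 = 1
s4 (pos 4,5,6,7,12,13,14,15,20,21,22,23,28,29,30,31): 1⊕0⊕0⊕0⊕1⊕1⊕0⊕0⊕1⊕0⊕1⊕1⊕1⊕0⊕1⊕1 = 1
s8 (pos 8,9,10,11,12,13,14,15,24,25,26,27,28,29,30,31): 1⊕1⊕0⊕1⊕1⊕1⊕0⊕0⊕1⊕0⊕0⊕1⊕1⊕0⊕1⊕1 = 0
s16 (pos 16,17,18,19,20,21,22,23,24,25,26,27,28,29,30,31): 0⊕0⊕1⊕0⊕1⊕0⊕1⊕1⊕1⊕0⊕0⊕1⊕1⊕0⊕1⊕1 = 1
Syndrome s16…s1 = 10110 → error at position 22.
Flip position 22: 0001000110111000010101110011011 → 0001000110111000010100110011011

0001000110111000010100110011011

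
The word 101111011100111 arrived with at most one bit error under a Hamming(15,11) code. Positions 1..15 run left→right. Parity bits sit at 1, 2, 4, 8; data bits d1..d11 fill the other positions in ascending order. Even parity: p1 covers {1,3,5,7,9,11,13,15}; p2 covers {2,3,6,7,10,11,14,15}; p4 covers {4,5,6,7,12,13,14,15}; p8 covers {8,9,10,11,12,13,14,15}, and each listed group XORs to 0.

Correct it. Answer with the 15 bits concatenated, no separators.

111111011100111

s1 (pos 1,3,5,7,9,11,13,15): 1⊕1⊕1⊕0⊕1⊕0⊕1⊕1 = 0
s2 (pos 2,3,6,7,10,11,14,15): 0⊕1⊕1⊕0⊕1⊕0⊕1⊕1 = 1
s4 (pos 4,5,6,7,12,13,14,15): 1⊕1⊕1⊕0⊕0⊕1⊕1⊕1 = 0
s8 (pos 8,9,10,11,12,13,14,15): 1⊕1⊕1⊕0⊕0⊕1⊕1⊕1 = 0
Syndrome s8…s1 = 0010 → error at position 2.
Flip position 2: 101111011100111 → 111111011100111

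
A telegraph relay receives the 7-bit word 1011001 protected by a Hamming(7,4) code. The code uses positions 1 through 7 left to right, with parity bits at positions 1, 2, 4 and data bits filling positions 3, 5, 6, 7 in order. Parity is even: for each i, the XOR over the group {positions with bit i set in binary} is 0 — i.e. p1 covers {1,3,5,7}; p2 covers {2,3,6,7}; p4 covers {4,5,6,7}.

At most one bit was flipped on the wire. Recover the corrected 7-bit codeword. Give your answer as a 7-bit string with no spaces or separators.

s1 (pos 1,3,5,7): 1⊕1⊕0⊕1 = 1
s2 (pos 2,3,6,7): 0⊕1⊕0⊕1 = 0
s4 (pos 4,5,6,7): 1⊕0⊕0⊕1 = 0
Syndrome s4…s1 = 001 → error at position 1.
Flip position 1: 1011001 → 0011001

0011001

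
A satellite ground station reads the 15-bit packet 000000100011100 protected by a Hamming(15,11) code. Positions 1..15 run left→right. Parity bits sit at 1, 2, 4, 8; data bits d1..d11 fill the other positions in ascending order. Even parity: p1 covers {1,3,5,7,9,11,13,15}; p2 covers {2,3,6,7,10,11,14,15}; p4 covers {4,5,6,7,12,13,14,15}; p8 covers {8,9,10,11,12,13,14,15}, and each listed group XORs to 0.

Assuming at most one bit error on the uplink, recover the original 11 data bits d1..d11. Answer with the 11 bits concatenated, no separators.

00010011000

s1 (pos 1,3,5,7,9,11,13,15): 0⊕0⊕0⊕1⊕0⊕1⊕1⊕0 = 1
s2 (pos 2,3,6,7,10,11,14,15): 0⊕0⊕0⊕1⊕0⊕1⊕0⊕0 = 0
s4 (pos 4,5,6,7,12,13,14,15): 0⊕0⊕0⊕1⊕1⊕1⊕0⊕0 = 1
s8 (pos 8,9,10,11,12,13,14,15): 0⊕0⊕0⊕1⊕1⊕1⊕0⊕0 = 1
Syndrome s8…s1 = 1101 → error at position 13.
Flip position 13: 000000100011100 → 000000100011000
Read data bits from positions 3,5,6,7,9,10,11,12,13,14,15: 00010011000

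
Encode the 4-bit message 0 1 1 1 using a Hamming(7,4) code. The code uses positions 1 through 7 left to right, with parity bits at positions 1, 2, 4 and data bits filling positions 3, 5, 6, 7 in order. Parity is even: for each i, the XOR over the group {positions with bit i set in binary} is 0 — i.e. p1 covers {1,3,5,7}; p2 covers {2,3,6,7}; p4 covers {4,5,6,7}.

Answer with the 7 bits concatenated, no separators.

Place data at non-parity positions: p1 p2 0 p4 1 1 1
p1 (pos 1,3,5,7): XOR of data positions = 0⊕1⊕1 = 0
p2 (pos 2,3,6,7): XOR of data positions = 0⊕1⊕1 = 0
p4 (pos 4,5,6,7): XOR of data positions = 1⊕1⊕1 = 1
Codeword: 0001111

0001111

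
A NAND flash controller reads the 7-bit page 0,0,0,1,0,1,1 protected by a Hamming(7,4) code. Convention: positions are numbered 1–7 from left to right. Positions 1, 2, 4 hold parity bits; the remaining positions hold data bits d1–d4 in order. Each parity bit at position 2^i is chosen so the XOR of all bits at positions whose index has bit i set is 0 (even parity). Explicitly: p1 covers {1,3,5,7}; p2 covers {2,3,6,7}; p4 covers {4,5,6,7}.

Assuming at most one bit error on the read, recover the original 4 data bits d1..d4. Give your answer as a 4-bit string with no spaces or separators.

s1 (pos 1,3,5,7): 0⊕0⊕0⊕1 = 1
s2 (pos 2,3,6,7): 0⊕0⊕1⊕1 = 0
s4 (pos 4,5,6,7): 1⊕0⊕1⊕1 = 1
Syndrome s4…s1 = 101 → error at position 5.
Flip position 5: 0001011 → 0001111
Read data bits from positions 3,5,6,7: 0111

0111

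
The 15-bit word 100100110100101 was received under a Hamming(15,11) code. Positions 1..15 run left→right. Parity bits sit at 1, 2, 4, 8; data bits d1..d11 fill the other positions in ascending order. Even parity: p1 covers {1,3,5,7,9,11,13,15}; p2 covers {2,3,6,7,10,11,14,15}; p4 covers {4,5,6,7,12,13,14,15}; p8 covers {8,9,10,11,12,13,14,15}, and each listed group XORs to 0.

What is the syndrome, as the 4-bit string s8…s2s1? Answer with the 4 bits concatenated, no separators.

s1 (pos 1,3,5,7,9,11,13,15): 1⊕0⊕0⊕1⊕0⊕0⊕1⊕1 = 0
s2 (pos 2,3,6,7,10,11,14,15): 0⊕0⊕0⊕1⊕1⊕0⊕0⊕1 = 1
s4 (pos 4,5,6,7,12,13,14,15): 1⊕0⊕0⊕1⊕0⊕1⊕0⊕1 = 0
s8 (pos 8,9,10,11,12,13,14,15): 1⊕0⊕1⊕0⊕0⊕1⊕0⊕1 = 0
Syndrome s8…s1 = 0010 → error at position 2.

0010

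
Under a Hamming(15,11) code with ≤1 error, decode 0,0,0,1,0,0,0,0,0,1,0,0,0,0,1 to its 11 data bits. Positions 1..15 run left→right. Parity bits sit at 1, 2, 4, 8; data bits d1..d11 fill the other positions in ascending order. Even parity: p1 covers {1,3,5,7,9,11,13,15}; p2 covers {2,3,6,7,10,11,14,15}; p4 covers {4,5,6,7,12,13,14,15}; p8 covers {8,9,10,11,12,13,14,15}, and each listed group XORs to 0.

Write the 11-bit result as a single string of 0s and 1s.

00000100001

s1 (pos 1,3,5,7,9,11,13,15): 0⊕0⊕0⊕0⊕0⊕0⊕0⊕1 = 1
s2 (pos 2,3,6,7,10,11,14,15): 0⊕0⊕0⊕0⊕1⊕0⊕0⊕1 = 0
s4 (pos 4,5,6,7,12,13,14,15): 1⊕0⊕0⊕0⊕0⊕0⊕0⊕1 = 0
s8 (pos 8,9,10,11,12,13,14,15): 0⊕0⊕1⊕0⊕0⊕0⊕0⊕1 = 0
Syndrome s8…s1 = 0001 → error at position 1.
Flip position 1: 000100000100001 → 100100000100001
Read data bits from positions 3,5,6,7,9,10,11,12,13,14,15: 00000100001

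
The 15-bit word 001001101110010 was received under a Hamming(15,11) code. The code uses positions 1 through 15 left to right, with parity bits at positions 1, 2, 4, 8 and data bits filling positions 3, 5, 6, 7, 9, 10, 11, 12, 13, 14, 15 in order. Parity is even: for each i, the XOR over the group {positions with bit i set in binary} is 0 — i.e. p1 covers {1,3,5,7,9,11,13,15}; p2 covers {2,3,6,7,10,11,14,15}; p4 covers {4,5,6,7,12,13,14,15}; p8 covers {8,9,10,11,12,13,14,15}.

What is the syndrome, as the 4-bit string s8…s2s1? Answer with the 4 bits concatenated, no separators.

0100

s1 (pos 1,3,5,7,9,11,13,15): 0⊕1⊕0⊕1⊕1⊕1⊕0⊕0 = 0
s2 (pos 2,3,6,7,10,11,14,15): 0⊕1⊕1⊕1⊕1⊕1⊕1⊕0 = 0
s4 (pos 4,5,6,7,12,13,14,15): 0⊕0⊕1⊕1⊕0⊕0⊕1⊕0 = 1
s8 (pos 8,9,10,11,12,13,14,15): 0⊕1⊕1⊕1⊕0⊕0⊕1⊕0 = 0
Syndrome s8…s1 = 0100 → error at position 4.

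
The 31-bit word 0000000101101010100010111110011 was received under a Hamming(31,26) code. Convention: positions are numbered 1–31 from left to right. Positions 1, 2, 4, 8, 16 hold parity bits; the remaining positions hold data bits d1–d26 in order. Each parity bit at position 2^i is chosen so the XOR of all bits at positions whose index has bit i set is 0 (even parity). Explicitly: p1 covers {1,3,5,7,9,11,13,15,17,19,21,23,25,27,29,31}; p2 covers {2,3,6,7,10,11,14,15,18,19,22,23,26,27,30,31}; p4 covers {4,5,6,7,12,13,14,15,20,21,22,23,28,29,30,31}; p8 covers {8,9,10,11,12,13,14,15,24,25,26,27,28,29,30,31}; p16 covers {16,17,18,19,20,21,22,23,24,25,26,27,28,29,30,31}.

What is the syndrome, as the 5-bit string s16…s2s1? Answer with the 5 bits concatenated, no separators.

s1 (pos 1,3,5,7,9,11,13,15,17,19,21,23,25,27,29,31): 0⊕0⊕0⊕0⊕0⊕1⊕1⊕1⊕1⊕0⊕1⊕1⊕1⊕1⊕0⊕1 = 1
s2 (pos 2,3,6,7,10,11,14,15,18,19,22,23,26,27,30,31): 0⊕0⊕0⊕0⊕1⊕1⊕0⊕1⊕0⊕0⊕0⊕1⊕1⊕1⊕1⊕1 = 0
s4 (pos 4,5,6,7,12,13,14,15,20,21,22,23,28,29,30,31): 0⊕0⊕0⊕0⊕0⊕1⊕0⊕1⊕0⊕1⊕0⊕1⊕0⊕0⊕1⊕1 = 0
s8 (pos 8,9,10,11,12,13,14,15,24,25,26,27,28,29,30,31): 1⊕0⊕1⊕1⊕0⊕1⊕0⊕1⊕1⊕1⊕1⊕1⊕0⊕0⊕1⊕1 = 1
s16 (pos 16,17,18,19,20,21,22,23,24,25,26,27,28,29,30,31): 0⊕1⊕0⊕0⊕0⊕1⊕0⊕1⊕1⊕1⊕1⊕1⊕0⊕0⊕1⊕1 = 1
Syndrome s16…s1 = 11001 → error at position 25.

11001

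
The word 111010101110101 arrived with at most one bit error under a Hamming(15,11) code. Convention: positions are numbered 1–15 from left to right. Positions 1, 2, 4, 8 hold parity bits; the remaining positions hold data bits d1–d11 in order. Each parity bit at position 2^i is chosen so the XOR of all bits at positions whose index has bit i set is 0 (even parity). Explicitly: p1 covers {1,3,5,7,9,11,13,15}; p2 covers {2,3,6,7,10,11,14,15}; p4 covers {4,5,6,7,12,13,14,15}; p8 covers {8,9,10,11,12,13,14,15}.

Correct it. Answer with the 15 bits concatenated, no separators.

111010111110101

s1 (pos 1,3,5,7,9,11,13,15): 1⊕1⊕1⊕1⊕1⊕1⊕1⊕1 = 0
s2 (pos 2,3,6,7,10,11,14,15): 1⊕1⊕0⊕1⊕1⊕1⊕0⊕1 = 0
s4 (pos 4,5,6,7,12,13,14,15): 0⊕1⊕0⊕1⊕0⊕1⊕0⊕1 = 0
s8 (pos 8,9,10,11,12,13,14,15): 0⊕1⊕1⊕1⊕0⊕1⊕0⊕1 = 1
Syndrome s8…s1 = 1000 → error at position 8.
Flip position 8: 111010101110101 → 111010111110101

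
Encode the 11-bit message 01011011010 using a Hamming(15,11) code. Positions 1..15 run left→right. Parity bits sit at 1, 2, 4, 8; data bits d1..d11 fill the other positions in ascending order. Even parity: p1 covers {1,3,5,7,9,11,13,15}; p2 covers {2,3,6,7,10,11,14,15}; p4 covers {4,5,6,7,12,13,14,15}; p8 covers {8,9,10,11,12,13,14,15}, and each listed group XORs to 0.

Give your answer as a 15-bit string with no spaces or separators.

010010101011010

Place data at non-parity positions: p1 p2 0 p4 1 0 1 p8 1 0 1 1 0 1 0
p1 (pos 1,3,5,7,9,11,13,15): XOR of data positions = 0⊕1⊕1⊕1⊕1⊕0⊕0 = 0
p2 (pos 2,3,6,7,10,11,14,15): XOR of data positions = 0⊕0⊕1⊕0⊕1⊕1⊕0 = 1
p4 (pos 4,5,6,7,12,13,14,15): XOR of data positions = 1⊕0⊕1⊕1⊕0⊕1⊕0 = 0
p8 (pos 8,9,10,11,12,13,14,15): XOR of data positions = 1⊕0⊕1⊕1⊕0⊕1⊕0 = 0
Codeword: 010010101011010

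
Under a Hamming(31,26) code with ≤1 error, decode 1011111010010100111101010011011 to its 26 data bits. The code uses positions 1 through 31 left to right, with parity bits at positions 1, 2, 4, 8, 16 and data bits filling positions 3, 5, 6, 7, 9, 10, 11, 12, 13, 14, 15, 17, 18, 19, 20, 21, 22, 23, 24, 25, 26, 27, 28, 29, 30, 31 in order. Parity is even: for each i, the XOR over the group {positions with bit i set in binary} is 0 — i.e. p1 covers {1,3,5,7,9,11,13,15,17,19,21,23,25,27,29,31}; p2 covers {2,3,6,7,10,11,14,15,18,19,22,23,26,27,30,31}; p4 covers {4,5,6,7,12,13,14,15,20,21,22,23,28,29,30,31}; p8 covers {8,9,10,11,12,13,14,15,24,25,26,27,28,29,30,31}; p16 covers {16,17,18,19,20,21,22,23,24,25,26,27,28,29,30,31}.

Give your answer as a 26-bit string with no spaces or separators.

10111001010111101010011011

s1 (pos 1,3,5,7,9,11,13,15,17,19,21,23,25,27,29,31): 1⊕1⊕1⊕1⊕1⊕0⊕0⊕0⊕1⊕1⊕0⊕0⊕0⊕1⊕0⊕1 = 1
s2 (pos 2,3,6,7,10,11,14,15,18,19,22,23,26,27,30,31): 0⊕1⊕1⊕1⊕0⊕0⊕1⊕0⊕1⊕1⊕1⊕0⊕0⊕1⊕1⊕1 = 0
s4 (pos 4,5,6,7,12,13,14,15,20,21,22,23,28,29,30,31): 1⊕1⊕1⊕1⊕1⊕0⊕1⊕0⊕1⊕0⊕1⊕0⊕1⊕0⊕1⊕1 = 1
s8 (pos 8,9,10,11,12,13,14,15,24,25,26,27,28,29,30,31): 0⊕1⊕0⊕0⊕1⊕0⊕1⊕0⊕1⊕0⊕0⊕1⊕1⊕0⊕1⊕1 = 0
s16 (pos 16,17,18,19,20,21,22,23,24,25,26,27,28,29,30,31): 0⊕1⊕1⊕1⊕1⊕0⊕1⊕0⊕1⊕0⊕0⊕1⊕1⊕0⊕1⊕1 = 0
Syndrome s16…s1 = 00101 → error at position 5.
Flip position 5: 1011111010010100111101010011011 → 1011011010010100111101010011011
Read data bits from positions 3,5,6,7,9,10,11,12,13,14,15,17,18,19,20,21,22,23,24,25,26,27,28,29,30,31: 10111001010111101010011011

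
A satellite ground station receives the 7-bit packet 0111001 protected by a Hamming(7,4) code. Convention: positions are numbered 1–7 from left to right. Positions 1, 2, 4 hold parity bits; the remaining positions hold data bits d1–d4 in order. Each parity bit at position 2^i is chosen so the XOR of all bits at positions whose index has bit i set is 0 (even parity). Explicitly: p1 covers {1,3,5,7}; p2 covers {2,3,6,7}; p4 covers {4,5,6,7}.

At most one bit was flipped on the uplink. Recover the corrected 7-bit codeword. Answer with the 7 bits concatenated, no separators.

s1 (pos 1,3,5,7): 0⊕1⊕0⊕1 = 0
s2 (pos 2,3,6,7): 1⊕1⊕0⊕1 = 1
s4 (pos 4,5,6,7): 1⊕0⊕0⊕1 = 0
Syndrome s4…s1 = 010 → error at position 2.
Flip position 2: 0111001 → 0011001

0011001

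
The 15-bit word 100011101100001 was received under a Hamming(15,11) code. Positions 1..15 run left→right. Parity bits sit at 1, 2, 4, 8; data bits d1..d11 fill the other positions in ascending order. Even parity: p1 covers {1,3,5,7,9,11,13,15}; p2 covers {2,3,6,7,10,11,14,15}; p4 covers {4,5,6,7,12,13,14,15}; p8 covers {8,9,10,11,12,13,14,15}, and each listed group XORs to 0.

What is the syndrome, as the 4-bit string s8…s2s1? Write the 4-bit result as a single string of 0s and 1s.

s1 (pos 1,3,5,7,9,11,13,15): 1⊕0⊕1⊕1⊕1⊕0⊕0⊕1 = 1
s2 (pos 2,3,6,7,10,11,14,15): 0⊕0⊕1⊕1⊕1⊕0⊕0⊕1 = 0
s4 (pos 4,5,6,7,12,13,14,15): 0⊕1⊕1⊕1⊕0⊕0⊕0⊕1 = 0
s8 (pos 8,9,10,11,12,13,14,15): 0⊕1⊕1⊕0⊕0⊕0⊕0⊕1 = 1
Syndrome s8…s1 = 1001 → error at position 9.

1001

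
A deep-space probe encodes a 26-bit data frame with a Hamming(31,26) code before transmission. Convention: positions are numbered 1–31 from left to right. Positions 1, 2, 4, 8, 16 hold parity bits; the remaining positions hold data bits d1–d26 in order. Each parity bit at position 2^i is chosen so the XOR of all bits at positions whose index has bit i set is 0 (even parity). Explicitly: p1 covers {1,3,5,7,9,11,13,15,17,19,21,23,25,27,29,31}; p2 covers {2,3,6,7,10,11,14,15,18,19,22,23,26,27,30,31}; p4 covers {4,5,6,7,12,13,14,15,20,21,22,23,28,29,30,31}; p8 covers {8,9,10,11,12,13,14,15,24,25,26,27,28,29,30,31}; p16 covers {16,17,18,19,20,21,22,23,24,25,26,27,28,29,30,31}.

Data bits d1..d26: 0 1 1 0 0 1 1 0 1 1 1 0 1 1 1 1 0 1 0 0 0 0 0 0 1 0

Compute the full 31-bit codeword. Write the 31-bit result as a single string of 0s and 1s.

Place data at non-parity positions: p1 p2 0 p4 1 1 0 p8 0 1 1 0 1 1 1 p16 0 1 1 1 1 0 1 0 0 0 0 0 0 1 0
p1 (pos 1,3,5,7,9,11,13,15,17,19,21,23,25,27,29,31): XOR of data positions = 0⊕1⊕0⊕0⊕1⊕1⊕1⊕0⊕1⊕1⊕1⊕0⊕0⊕0⊕0 = 1
p2 (pos 2,3,6,7,10,11,14,15,18,19,22,23,26,27,30,31): XOR of data positions = 0⊕1⊕0⊕1⊕1⊕1⊕1⊕1⊕1⊕0⊕1⊕0⊕0⊕1⊕0 = 1
p4 (pos 4,5,6,7,12,13,14,15,20,21,22,23,28,29,30,31): XOR of data positions = 1⊕1⊕0⊕0⊕1⊕1⊕1⊕1⊕1⊕0⊕1⊕0⊕0⊕1⊕0 = 1
p8 (pos 8,9,10,11,12,13,14,15,24,25,26,27,28,29,30,31): XOR of data positions = 0⊕1⊕1⊕0⊕1⊕1⊕1⊕0⊕0⊕0⊕0⊕0⊕0⊕1⊕0 = 0
p16 (pos 16,17,18,19,20,21,22,23,24,25,26,27,28,29,30,31): XOR of data positions = 0⊕1⊕1⊕1⊕1⊕0⊕1⊕0⊕0⊕0⊕0⊕0⊕0⊕1⊕0 = 0
Codeword: 1101110001101110011110100000010

1101110001101110011110100000010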